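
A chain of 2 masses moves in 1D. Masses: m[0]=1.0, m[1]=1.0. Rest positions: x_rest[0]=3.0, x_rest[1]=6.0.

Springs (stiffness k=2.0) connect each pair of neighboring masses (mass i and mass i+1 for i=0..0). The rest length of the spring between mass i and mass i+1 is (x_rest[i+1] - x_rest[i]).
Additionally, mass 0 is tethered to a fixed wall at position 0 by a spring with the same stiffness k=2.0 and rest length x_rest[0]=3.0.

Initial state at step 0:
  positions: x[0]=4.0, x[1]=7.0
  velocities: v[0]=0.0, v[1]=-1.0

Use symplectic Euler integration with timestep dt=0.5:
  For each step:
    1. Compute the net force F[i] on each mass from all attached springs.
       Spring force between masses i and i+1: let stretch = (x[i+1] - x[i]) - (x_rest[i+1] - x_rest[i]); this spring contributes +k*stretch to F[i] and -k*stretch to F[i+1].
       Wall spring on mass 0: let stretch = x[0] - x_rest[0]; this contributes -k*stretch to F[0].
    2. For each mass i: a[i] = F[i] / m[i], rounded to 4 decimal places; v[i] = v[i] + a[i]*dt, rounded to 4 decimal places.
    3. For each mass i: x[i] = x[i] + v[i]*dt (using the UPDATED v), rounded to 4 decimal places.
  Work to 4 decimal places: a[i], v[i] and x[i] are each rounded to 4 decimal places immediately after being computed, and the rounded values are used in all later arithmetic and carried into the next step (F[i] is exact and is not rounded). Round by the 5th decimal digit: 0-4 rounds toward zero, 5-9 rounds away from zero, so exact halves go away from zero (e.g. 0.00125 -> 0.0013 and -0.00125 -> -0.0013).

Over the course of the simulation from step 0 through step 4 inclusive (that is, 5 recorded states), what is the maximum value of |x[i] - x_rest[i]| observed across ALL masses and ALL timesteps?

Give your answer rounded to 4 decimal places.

Answer: 1.3125

Derivation:
Step 0: x=[4.0000 7.0000] v=[0.0000 -1.0000]
Step 1: x=[3.5000 6.5000] v=[-1.0000 -1.0000]
Step 2: x=[2.7500 6.0000] v=[-1.5000 -1.0000]
Step 3: x=[2.2500 5.3750] v=[-1.0000 -1.2500]
Step 4: x=[2.1875 4.6875] v=[-0.1250 -1.3750]
Max displacement = 1.3125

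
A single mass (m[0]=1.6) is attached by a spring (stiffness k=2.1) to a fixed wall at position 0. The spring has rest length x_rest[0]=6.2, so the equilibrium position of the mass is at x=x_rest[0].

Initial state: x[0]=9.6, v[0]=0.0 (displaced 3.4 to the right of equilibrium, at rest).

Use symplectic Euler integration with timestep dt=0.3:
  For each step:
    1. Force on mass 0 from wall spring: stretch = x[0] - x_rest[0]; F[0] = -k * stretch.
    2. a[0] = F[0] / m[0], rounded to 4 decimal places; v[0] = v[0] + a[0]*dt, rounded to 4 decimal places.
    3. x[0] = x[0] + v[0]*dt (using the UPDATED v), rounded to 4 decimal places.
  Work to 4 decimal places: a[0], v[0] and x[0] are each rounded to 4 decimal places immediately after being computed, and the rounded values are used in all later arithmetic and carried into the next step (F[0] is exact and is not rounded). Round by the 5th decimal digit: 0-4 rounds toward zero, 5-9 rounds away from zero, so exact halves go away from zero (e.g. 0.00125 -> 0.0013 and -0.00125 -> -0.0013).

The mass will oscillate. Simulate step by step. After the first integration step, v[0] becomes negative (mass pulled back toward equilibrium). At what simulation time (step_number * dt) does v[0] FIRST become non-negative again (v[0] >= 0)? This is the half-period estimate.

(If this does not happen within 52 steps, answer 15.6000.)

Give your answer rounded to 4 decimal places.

Answer: 3.0000

Derivation:
Step 0: x=[9.6000] v=[0.0000]
Step 1: x=[9.1984] v=[-1.3388]
Step 2: x=[8.4426] v=[-2.5194]
Step 3: x=[7.4219] v=[-3.4024]
Step 4: x=[6.2569] v=[-3.8835]
Step 5: x=[5.0851] v=[-3.9059]
Step 6: x=[4.0450] v=[-3.4669]
Step 7: x=[3.2595] v=[-2.6184]
Step 8: x=[2.8213] v=[-1.4606]
Step 9: x=[2.7822] v=[-0.1303]
Step 10: x=[3.1469] v=[1.2155]
First v>=0 after going negative at step 10, time=3.0000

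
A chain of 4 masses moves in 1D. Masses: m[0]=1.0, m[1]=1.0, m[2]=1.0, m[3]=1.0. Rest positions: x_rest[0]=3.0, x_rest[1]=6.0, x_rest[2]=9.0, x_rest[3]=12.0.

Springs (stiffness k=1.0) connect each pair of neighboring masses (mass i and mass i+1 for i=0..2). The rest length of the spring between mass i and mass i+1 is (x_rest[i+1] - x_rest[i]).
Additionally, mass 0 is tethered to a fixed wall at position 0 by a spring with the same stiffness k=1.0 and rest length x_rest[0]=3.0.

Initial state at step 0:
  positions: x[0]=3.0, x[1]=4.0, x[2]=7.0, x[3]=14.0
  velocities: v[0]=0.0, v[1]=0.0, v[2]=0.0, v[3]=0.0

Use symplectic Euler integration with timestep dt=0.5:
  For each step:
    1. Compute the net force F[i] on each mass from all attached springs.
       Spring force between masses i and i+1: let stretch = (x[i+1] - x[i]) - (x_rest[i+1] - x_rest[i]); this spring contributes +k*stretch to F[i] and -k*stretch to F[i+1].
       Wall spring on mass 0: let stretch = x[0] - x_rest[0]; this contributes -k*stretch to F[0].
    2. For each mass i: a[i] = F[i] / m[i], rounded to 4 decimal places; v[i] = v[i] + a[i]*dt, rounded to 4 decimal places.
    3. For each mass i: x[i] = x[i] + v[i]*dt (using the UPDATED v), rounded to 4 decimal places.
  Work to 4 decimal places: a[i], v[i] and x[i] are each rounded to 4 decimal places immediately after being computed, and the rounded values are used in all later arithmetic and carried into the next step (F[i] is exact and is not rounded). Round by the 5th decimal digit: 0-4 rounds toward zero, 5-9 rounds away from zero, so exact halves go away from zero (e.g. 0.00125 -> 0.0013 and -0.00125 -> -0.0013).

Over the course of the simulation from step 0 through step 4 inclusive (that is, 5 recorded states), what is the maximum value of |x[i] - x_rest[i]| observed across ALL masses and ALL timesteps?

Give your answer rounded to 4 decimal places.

Step 0: x=[3.0000 4.0000 7.0000 14.0000] v=[0.0000 0.0000 0.0000 0.0000]
Step 1: x=[2.5000 4.5000 8.0000 13.0000] v=[-1.0000 1.0000 2.0000 -2.0000]
Step 2: x=[1.8750 5.3750 9.3750 11.5000] v=[-1.2500 1.7500 2.7500 -3.0000]
Step 3: x=[1.6563 6.3750 10.2813 10.2188] v=[-0.4375 2.0000 1.8125 -2.5625]
Step 4: x=[2.2032 7.1719 10.1954 9.7032] v=[1.0937 1.5938 -0.1719 -1.0313]
Max displacement = 2.2968

Answer: 2.2968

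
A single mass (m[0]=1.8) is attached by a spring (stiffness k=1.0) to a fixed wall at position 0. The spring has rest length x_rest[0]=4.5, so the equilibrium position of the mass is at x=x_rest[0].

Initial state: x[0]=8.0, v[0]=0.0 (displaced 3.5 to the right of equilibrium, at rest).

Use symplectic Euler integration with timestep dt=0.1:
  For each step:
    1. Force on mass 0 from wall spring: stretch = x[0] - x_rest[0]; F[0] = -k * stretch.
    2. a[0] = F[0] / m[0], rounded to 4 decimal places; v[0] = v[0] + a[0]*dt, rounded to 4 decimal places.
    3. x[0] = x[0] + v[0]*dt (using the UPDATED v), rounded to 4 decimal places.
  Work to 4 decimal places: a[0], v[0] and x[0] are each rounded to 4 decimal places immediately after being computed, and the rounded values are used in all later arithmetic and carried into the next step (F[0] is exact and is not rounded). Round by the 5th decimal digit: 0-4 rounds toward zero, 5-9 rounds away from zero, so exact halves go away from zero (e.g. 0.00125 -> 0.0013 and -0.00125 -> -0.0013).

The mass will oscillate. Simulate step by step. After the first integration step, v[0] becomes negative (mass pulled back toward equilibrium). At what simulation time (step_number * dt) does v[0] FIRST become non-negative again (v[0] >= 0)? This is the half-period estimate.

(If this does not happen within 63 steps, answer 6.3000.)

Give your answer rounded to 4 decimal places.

Step 0: x=[8.0000] v=[0.0000]
Step 1: x=[7.9806] v=[-0.1944]
Step 2: x=[7.9418] v=[-0.3878]
Step 3: x=[7.8839] v=[-0.5790]
Step 4: x=[7.8072] v=[-0.7670]
Step 5: x=[7.7121] v=[-0.9507]
Step 6: x=[7.5992] v=[-1.1292]
Step 7: x=[7.4691] v=[-1.3014]
Step 8: x=[7.3225] v=[-1.4664]
Step 9: x=[7.1602] v=[-1.6232]
Step 10: x=[6.9831] v=[-1.7710]
Step 11: x=[6.7922] v=[-1.9090]
Step 12: x=[6.5886] v=[-2.0363]
Step 13: x=[6.3734] v=[-2.1523]
Step 14: x=[6.1478] v=[-2.2564]
Step 15: x=[5.9130] v=[-2.3479]
Step 16: x=[5.6704] v=[-2.4264]
Step 17: x=[5.4213] v=[-2.4914]
Step 18: x=[5.1670] v=[-2.5426]
Step 19: x=[4.9090] v=[-2.5797]
Step 20: x=[4.6488] v=[-2.6024]
Step 21: x=[4.3877] v=[-2.6107]
Step 22: x=[4.1273] v=[-2.6045]
Step 23: x=[3.8689] v=[-2.5838]
Step 24: x=[3.6140] v=[-2.5487]
Step 25: x=[3.3641] v=[-2.4995]
Step 26: x=[3.1205] v=[-2.4364]
Step 27: x=[2.8845] v=[-2.3598]
Step 28: x=[2.6575] v=[-2.2701]
Step 29: x=[2.4407] v=[-2.1677]
Step 30: x=[2.2354] v=[-2.0533]
Step 31: x=[2.0427] v=[-1.9275]
Step 32: x=[1.8636] v=[-1.7910]
Step 33: x=[1.6992] v=[-1.6445]
Step 34: x=[1.5503] v=[-1.4889]
Step 35: x=[1.4178] v=[-1.3250]
Step 36: x=[1.3024] v=[-1.1538]
Step 37: x=[1.2048] v=[-0.9762]
Step 38: x=[1.1255] v=[-0.7931]
Step 39: x=[1.0649] v=[-0.6056]
Step 40: x=[1.0234] v=[-0.4148]
Step 41: x=[1.0012] v=[-0.2217]
Step 42: x=[0.9985] v=[-0.0273]
Step 43: x=[1.0152] v=[0.1672]
First v>=0 after going negative at step 43, time=4.3000

Answer: 4.3000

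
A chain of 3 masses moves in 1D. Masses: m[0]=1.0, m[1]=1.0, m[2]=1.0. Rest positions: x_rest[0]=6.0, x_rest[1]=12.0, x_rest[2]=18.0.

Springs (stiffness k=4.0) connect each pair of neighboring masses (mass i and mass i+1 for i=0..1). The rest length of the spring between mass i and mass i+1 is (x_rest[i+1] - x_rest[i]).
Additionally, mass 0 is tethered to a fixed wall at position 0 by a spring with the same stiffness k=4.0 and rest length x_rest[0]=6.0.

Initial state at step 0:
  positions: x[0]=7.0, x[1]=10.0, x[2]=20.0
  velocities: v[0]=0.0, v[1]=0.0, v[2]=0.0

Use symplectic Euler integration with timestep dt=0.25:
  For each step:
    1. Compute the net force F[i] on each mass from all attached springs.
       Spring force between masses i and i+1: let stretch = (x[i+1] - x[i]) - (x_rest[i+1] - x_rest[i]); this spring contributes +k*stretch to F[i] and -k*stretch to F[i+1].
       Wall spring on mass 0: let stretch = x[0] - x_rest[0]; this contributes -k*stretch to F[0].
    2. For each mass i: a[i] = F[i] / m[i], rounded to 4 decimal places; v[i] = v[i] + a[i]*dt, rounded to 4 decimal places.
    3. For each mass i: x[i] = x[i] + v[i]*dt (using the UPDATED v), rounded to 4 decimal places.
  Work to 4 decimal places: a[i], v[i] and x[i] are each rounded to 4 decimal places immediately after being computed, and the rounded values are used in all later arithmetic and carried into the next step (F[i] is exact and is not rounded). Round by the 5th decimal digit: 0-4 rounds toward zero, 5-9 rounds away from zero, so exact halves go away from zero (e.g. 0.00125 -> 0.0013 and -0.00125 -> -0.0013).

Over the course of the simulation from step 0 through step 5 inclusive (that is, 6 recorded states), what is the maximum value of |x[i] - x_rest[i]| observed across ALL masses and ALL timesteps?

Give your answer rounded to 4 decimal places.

Step 0: x=[7.0000 10.0000 20.0000] v=[0.0000 0.0000 0.0000]
Step 1: x=[6.0000 11.7500 19.0000] v=[-4.0000 7.0000 -4.0000]
Step 2: x=[4.9375 13.8750 17.6875] v=[-4.2500 8.5000 -5.2500]
Step 3: x=[4.8750 14.7188 16.9219] v=[-0.2500 3.3750 -3.0625]
Step 4: x=[6.0547 13.6524 17.1055] v=[4.7188 -4.2657 0.7344]
Step 5: x=[7.6202 11.5498 17.9258] v=[6.2618 -8.4103 3.2813]
Max displacement = 2.7188

Answer: 2.7188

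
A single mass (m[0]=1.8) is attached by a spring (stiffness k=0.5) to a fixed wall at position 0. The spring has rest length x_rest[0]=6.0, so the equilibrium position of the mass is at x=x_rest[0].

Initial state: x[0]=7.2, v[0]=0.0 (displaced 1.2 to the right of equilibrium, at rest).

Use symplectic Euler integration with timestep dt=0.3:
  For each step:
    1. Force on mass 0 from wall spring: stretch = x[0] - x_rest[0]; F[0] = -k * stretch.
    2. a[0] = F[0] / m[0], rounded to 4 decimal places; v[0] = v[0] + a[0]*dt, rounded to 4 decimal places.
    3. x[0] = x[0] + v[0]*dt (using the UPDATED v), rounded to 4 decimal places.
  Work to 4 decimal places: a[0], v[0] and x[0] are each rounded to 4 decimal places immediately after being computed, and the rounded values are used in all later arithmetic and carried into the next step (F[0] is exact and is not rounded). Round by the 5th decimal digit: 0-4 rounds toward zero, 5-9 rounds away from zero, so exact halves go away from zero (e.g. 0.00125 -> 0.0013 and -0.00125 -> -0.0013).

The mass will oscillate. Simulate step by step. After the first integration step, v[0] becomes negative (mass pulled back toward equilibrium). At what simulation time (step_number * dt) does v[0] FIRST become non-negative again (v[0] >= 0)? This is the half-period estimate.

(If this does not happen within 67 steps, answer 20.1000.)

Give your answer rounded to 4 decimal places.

Answer: 6.0000

Derivation:
Step 0: x=[7.2000] v=[0.0000]
Step 1: x=[7.1700] v=[-0.1000]
Step 2: x=[7.1108] v=[-0.1975]
Step 3: x=[7.0238] v=[-0.2901]
Step 4: x=[6.9112] v=[-0.3754]
Step 5: x=[6.7758] v=[-0.4513]
Step 6: x=[6.6210] v=[-0.5160]
Step 7: x=[6.4507] v=[-0.5678]
Step 8: x=[6.2691] v=[-0.6054]
Step 9: x=[6.0808] v=[-0.6278]
Step 10: x=[5.8905] v=[-0.6345]
Step 11: x=[5.7029] v=[-0.6254]
Step 12: x=[5.5227] v=[-0.6007]
Step 13: x=[5.3544] v=[-0.5609]
Step 14: x=[5.2023] v=[-0.5071]
Step 15: x=[5.0701] v=[-0.4406]
Step 16: x=[4.9612] v=[-0.3631]
Step 17: x=[4.8783] v=[-0.2765]
Step 18: x=[4.8234] v=[-0.1830]
Step 19: x=[4.7979] v=[-0.0850]
Step 20: x=[4.8025] v=[0.0152]
First v>=0 after going negative at step 20, time=6.0000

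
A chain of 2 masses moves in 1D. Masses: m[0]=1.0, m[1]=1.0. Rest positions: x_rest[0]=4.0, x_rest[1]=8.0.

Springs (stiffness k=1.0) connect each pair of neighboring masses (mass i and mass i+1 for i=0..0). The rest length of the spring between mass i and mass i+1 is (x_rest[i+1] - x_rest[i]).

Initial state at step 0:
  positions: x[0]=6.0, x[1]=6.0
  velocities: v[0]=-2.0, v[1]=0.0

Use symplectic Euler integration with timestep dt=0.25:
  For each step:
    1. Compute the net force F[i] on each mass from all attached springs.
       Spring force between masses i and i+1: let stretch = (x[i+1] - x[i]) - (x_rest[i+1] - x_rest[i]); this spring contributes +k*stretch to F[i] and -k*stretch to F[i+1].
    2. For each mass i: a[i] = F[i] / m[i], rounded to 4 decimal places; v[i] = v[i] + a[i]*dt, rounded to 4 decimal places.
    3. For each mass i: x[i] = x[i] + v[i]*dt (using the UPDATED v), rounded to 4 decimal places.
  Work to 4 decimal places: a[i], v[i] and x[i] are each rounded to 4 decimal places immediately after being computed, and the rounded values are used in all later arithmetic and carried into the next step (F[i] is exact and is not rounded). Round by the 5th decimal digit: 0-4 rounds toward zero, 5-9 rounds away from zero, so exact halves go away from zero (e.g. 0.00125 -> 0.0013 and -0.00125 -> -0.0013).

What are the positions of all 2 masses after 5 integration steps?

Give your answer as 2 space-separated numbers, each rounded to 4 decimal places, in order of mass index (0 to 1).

Step 0: x=[6.0000 6.0000] v=[-2.0000 0.0000]
Step 1: x=[5.2500 6.2500] v=[-3.0000 1.0000]
Step 2: x=[4.3125 6.6875] v=[-3.7500 1.7500]
Step 3: x=[3.2734 7.2266] v=[-4.1563 2.1563]
Step 4: x=[2.2314 7.7686] v=[-4.1680 2.1680]
Step 5: x=[1.2855 8.2145] v=[-3.7837 1.7837]

Answer: 1.2855 8.2145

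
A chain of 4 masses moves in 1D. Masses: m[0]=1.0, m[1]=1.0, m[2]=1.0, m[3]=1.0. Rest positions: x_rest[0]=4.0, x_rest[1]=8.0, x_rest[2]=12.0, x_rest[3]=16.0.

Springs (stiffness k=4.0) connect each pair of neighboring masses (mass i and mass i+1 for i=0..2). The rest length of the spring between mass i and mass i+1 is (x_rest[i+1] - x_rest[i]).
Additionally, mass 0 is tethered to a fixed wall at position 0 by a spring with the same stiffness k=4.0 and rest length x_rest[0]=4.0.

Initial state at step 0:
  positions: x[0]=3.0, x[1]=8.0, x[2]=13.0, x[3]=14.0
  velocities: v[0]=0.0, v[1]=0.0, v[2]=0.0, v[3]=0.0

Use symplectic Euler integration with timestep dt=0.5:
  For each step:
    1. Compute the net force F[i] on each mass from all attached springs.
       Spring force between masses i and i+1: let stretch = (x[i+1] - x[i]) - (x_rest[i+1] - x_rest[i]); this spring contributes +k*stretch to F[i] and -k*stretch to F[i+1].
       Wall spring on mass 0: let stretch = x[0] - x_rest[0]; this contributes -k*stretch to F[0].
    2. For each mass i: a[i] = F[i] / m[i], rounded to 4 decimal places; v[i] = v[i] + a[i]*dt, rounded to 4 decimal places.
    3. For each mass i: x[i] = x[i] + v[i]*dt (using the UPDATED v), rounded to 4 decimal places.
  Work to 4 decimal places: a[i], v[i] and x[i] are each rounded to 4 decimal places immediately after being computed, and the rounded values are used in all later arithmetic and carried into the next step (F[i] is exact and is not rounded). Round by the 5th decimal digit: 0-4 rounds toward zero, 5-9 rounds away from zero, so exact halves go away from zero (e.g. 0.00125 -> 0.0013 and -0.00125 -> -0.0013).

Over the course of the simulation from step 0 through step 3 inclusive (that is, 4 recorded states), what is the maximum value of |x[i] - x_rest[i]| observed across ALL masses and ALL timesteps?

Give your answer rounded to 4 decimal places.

Answer: 3.0000

Derivation:
Step 0: x=[3.0000 8.0000 13.0000 14.0000] v=[0.0000 0.0000 0.0000 0.0000]
Step 1: x=[5.0000 8.0000 9.0000 17.0000] v=[4.0000 0.0000 -8.0000 6.0000]
Step 2: x=[5.0000 6.0000 12.0000 16.0000] v=[0.0000 -4.0000 6.0000 -2.0000]
Step 3: x=[1.0000 9.0000 13.0000 15.0000] v=[-8.0000 6.0000 2.0000 -2.0000]
Max displacement = 3.0000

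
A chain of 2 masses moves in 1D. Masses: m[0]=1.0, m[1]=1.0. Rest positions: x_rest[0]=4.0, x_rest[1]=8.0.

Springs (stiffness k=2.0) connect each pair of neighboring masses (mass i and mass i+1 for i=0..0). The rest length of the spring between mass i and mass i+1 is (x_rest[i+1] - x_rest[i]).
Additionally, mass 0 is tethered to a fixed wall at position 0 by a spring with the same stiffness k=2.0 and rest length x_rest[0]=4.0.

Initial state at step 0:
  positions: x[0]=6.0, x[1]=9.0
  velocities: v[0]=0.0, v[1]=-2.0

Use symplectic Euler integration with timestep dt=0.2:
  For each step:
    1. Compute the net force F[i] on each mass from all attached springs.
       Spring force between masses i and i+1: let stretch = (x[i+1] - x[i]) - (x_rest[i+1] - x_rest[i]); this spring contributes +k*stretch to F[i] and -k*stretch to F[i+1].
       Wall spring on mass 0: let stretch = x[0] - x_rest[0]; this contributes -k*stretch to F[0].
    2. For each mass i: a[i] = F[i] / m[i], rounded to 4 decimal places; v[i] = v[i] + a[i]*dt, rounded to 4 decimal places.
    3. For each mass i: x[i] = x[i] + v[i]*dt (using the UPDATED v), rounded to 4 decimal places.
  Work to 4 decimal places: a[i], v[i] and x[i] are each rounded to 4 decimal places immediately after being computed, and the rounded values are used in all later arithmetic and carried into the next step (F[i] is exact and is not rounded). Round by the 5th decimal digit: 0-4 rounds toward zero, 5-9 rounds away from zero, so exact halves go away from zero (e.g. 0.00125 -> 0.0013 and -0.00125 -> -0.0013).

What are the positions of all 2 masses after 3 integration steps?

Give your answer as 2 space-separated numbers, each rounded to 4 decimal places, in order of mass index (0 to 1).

Answer: 4.6545 8.2805

Derivation:
Step 0: x=[6.0000 9.0000] v=[0.0000 -2.0000]
Step 1: x=[5.7600 8.6800] v=[-1.2000 -1.6000]
Step 2: x=[5.2928 8.4464] v=[-2.3360 -1.1680]
Step 3: x=[4.6545 8.2805] v=[-3.1917 -0.8294]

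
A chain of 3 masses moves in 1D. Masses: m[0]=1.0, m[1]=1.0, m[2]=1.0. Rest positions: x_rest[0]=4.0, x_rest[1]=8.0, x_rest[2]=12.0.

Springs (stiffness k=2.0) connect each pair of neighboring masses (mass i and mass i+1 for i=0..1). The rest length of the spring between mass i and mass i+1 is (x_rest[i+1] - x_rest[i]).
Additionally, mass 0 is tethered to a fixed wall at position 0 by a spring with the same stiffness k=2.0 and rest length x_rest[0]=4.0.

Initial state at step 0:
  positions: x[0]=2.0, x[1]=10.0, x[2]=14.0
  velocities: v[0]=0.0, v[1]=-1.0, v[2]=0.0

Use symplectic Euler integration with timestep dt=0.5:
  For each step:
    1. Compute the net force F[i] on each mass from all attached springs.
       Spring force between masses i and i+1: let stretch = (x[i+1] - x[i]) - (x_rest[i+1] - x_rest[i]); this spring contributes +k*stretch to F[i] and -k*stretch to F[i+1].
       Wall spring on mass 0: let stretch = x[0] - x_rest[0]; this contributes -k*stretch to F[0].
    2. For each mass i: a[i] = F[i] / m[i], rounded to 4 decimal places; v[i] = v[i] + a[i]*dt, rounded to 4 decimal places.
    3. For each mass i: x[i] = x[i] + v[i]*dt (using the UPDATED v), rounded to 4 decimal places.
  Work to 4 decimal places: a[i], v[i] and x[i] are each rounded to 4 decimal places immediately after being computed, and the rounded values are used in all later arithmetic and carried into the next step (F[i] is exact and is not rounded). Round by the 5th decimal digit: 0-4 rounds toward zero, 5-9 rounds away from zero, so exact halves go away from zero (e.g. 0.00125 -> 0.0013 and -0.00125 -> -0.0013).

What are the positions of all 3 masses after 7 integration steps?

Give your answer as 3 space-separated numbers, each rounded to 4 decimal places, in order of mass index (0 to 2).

Step 0: x=[2.0000 10.0000 14.0000] v=[0.0000 -1.0000 0.0000]
Step 1: x=[5.0000 7.5000 14.0000] v=[6.0000 -5.0000 0.0000]
Step 2: x=[6.7500 7.0000 12.7500] v=[3.5000 -1.0000 -2.5000]
Step 3: x=[5.2500 9.2500 10.6250] v=[-3.0000 4.5000 -4.2500]
Step 4: x=[3.1250 10.1875 9.8125] v=[-4.2500 1.8750 -1.6250]
Step 5: x=[2.9688 7.4063 11.1875] v=[-0.3125 -5.5625 2.7500]
Step 6: x=[3.5469 4.2969 12.6719] v=[1.1562 -6.2188 2.9688]
Step 7: x=[2.7266 5.0000 11.9688] v=[-1.6407 1.4062 -1.4062]

Answer: 2.7266 5.0000 11.9688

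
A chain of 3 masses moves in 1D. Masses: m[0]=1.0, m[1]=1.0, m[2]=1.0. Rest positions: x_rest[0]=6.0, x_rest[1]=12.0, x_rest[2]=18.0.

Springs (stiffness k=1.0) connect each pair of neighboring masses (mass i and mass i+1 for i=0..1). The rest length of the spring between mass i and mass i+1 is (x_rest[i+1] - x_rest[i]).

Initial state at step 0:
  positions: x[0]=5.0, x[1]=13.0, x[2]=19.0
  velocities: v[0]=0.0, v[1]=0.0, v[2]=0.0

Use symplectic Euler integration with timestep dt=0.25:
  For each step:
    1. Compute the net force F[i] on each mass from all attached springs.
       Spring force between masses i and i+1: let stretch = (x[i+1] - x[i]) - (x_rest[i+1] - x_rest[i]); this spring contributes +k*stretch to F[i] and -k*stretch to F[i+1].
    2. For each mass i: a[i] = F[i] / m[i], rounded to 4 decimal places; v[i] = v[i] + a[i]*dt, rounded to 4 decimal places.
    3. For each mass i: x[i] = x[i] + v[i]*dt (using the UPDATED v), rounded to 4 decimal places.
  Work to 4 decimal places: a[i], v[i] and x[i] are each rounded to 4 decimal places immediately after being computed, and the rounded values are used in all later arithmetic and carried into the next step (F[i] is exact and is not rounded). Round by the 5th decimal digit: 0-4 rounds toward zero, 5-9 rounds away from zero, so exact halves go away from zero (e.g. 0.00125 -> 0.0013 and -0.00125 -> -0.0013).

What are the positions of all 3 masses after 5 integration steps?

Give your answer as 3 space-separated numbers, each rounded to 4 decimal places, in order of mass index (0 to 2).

Step 0: x=[5.0000 13.0000 19.0000] v=[0.0000 0.0000 0.0000]
Step 1: x=[5.1250 12.8750 19.0000] v=[0.5000 -0.5000 0.0000]
Step 2: x=[5.3594 12.6484 18.9922] v=[0.9375 -0.9063 -0.0313]
Step 3: x=[5.6744 12.3628 18.9629] v=[1.2598 -1.1426 -0.1173]
Step 4: x=[6.0324 12.0716 18.8961] v=[1.4319 -1.1647 -0.2673]
Step 5: x=[6.3928 11.8295 18.7778] v=[1.4417 -0.9684 -0.4734]

Answer: 6.3928 11.8295 18.7778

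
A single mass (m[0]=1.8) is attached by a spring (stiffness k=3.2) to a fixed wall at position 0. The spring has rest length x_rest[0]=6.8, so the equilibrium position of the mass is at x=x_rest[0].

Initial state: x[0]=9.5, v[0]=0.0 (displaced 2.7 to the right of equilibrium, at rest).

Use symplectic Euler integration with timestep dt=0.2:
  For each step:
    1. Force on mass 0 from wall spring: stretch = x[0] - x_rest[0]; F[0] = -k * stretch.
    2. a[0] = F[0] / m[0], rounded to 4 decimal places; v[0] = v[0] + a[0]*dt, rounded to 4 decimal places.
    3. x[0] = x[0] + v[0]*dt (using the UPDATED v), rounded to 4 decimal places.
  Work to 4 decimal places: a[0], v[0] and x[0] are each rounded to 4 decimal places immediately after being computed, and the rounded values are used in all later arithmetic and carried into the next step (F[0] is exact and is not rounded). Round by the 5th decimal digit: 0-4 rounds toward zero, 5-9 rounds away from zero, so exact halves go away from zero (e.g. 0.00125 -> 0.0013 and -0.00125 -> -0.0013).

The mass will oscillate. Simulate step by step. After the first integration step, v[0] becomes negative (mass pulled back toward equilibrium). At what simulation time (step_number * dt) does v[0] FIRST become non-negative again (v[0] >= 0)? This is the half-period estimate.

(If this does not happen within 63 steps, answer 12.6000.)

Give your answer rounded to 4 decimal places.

Answer: 2.4000

Derivation:
Step 0: x=[9.5000] v=[0.0000]
Step 1: x=[9.3080] v=[-0.9600]
Step 2: x=[8.9377] v=[-1.8517]
Step 3: x=[8.4153] v=[-2.6118]
Step 4: x=[7.7781] v=[-3.1861]
Step 5: x=[7.0713] v=[-3.5339]
Step 6: x=[6.3452] v=[-3.6304]
Step 7: x=[5.6515] v=[-3.4687]
Step 8: x=[5.0394] v=[-3.0603]
Step 9: x=[4.5525] v=[-2.4343]
Step 10: x=[4.2255] v=[-1.6352]
Step 11: x=[4.0815] v=[-0.7198]
Step 12: x=[4.1309] v=[0.2468]
First v>=0 after going negative at step 12, time=2.4000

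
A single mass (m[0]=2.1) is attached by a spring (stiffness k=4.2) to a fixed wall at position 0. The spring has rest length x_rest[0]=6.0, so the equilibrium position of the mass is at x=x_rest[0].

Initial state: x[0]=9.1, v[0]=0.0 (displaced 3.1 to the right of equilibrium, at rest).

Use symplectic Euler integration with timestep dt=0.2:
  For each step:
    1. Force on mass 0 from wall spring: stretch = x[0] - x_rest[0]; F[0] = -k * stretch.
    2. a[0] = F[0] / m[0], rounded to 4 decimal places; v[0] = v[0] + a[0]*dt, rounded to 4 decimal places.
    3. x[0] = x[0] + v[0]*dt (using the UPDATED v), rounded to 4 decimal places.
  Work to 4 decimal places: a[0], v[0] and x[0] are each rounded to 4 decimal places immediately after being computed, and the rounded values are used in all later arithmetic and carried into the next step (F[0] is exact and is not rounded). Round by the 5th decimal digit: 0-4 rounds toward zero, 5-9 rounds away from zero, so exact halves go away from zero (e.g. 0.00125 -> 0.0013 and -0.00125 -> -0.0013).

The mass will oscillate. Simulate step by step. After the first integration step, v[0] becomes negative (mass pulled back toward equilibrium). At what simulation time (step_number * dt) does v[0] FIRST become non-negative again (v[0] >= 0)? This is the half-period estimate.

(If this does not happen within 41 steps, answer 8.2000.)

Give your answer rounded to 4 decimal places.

Step 0: x=[9.1000] v=[0.0000]
Step 1: x=[8.8520] v=[-1.2400]
Step 2: x=[8.3758] v=[-2.3808]
Step 3: x=[7.7096] v=[-3.3311]
Step 4: x=[6.9066] v=[-4.0149]
Step 5: x=[6.0311] v=[-4.3775]
Step 6: x=[5.1531] v=[-4.3899]
Step 7: x=[4.3429] v=[-4.0511]
Step 8: x=[3.6652] v=[-3.3883]
Step 9: x=[3.1743] v=[-2.4544]
Step 10: x=[2.9095] v=[-1.3241]
Step 11: x=[2.8919] v=[-0.0879]
Step 12: x=[3.1230] v=[1.1553]
First v>=0 after going negative at step 12, time=2.4000

Answer: 2.4000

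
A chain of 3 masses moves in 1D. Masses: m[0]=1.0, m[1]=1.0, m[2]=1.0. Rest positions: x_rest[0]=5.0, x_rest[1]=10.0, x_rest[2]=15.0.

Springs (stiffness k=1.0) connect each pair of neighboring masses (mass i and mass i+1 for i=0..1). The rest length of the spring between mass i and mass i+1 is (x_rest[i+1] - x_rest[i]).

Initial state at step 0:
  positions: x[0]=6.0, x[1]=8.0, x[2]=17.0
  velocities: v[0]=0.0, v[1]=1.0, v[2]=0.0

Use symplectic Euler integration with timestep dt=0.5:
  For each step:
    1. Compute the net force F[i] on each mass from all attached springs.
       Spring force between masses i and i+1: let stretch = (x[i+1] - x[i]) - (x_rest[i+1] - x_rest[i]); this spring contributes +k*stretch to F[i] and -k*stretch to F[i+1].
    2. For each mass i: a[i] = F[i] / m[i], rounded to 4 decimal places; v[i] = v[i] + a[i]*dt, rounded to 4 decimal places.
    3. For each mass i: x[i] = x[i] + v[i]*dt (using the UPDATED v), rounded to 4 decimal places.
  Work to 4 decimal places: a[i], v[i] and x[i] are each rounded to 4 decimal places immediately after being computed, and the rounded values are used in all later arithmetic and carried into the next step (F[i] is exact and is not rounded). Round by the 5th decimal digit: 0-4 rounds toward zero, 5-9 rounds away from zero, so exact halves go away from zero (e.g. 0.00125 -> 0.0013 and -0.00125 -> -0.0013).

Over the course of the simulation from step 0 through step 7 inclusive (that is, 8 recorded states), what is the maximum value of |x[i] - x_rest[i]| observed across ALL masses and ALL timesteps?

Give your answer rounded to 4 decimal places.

Answer: 3.6094

Derivation:
Step 0: x=[6.0000 8.0000 17.0000] v=[0.0000 1.0000 0.0000]
Step 1: x=[5.2500 10.2500 16.0000] v=[-1.5000 4.5000 -2.0000]
Step 2: x=[4.5000 12.6875 14.8125] v=[-1.5000 4.8750 -2.3750]
Step 3: x=[4.5469 13.6094 14.3438] v=[0.0938 1.8438 -0.9375]
Step 4: x=[5.6095 12.4493 14.9415] v=[2.1251 -2.3203 1.1953]
Step 5: x=[7.1320 10.2023 16.1661] v=[3.0450 -4.4941 2.4492]
Step 6: x=[8.1721 8.6786 17.1498] v=[2.0802 -3.0474 1.9673]
Step 7: x=[8.0888 9.1461 17.2657] v=[-0.1666 0.9350 0.2317]
Max displacement = 3.6094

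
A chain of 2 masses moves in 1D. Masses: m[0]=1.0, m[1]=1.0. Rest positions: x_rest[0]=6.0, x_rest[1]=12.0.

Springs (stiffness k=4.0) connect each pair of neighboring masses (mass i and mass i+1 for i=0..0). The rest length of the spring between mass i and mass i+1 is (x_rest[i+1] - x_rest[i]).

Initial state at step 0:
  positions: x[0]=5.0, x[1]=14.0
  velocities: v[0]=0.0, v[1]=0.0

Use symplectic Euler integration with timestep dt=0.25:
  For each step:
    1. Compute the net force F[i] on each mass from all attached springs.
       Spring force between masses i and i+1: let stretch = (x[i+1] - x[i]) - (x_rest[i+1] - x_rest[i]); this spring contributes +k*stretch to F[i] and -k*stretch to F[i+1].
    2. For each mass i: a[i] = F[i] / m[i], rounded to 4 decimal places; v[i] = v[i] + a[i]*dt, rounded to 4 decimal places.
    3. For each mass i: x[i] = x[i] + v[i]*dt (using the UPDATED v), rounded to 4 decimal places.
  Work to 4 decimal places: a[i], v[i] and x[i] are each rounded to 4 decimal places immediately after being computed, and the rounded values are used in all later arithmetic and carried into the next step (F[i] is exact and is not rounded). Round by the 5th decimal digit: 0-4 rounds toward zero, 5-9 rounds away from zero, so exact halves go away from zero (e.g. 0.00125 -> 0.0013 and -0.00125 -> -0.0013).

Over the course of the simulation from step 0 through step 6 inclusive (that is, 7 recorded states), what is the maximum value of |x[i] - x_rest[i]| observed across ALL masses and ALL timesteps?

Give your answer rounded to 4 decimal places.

Answer: 2.0938

Derivation:
Step 0: x=[5.0000 14.0000] v=[0.0000 0.0000]
Step 1: x=[5.7500 13.2500] v=[3.0000 -3.0000]
Step 2: x=[6.8750 12.1250] v=[4.5000 -4.5000]
Step 3: x=[7.8125 11.1875] v=[3.7500 -3.7500]
Step 4: x=[8.0938 10.9063] v=[1.1250 -1.1250]
Step 5: x=[7.5782 11.4219] v=[-2.0625 2.0625]
Step 6: x=[6.5235 12.4766] v=[-4.2188 4.2188]
Max displacement = 2.0938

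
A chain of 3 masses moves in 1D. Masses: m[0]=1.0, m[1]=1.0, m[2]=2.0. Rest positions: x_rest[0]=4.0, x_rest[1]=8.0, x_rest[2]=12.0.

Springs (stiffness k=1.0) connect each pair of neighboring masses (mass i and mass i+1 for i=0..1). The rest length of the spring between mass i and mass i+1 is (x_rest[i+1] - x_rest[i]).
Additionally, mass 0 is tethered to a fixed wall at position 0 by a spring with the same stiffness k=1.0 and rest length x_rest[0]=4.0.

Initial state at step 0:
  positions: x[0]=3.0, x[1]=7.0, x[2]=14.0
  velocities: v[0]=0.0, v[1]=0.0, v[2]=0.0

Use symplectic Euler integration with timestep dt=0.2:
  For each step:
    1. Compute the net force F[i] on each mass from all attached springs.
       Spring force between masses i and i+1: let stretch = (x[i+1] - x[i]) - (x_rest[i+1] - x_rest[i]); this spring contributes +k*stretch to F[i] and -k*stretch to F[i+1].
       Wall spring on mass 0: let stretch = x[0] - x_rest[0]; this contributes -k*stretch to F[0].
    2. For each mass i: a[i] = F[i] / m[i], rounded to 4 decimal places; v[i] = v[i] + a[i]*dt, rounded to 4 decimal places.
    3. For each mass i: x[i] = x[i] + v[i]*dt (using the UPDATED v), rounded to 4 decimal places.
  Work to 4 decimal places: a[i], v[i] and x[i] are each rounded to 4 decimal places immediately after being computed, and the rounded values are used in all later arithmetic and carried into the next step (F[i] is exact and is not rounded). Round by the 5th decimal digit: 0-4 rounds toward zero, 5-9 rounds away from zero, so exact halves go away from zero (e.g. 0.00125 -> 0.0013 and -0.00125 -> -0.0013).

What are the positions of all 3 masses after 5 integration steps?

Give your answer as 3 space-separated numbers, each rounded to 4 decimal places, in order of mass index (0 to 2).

Answer: 3.6415 8.4640 13.2183

Derivation:
Step 0: x=[3.0000 7.0000 14.0000] v=[0.0000 0.0000 0.0000]
Step 1: x=[3.0400 7.1200 13.9400] v=[0.2000 0.6000 -0.3000]
Step 2: x=[3.1216 7.3496 13.8236] v=[0.4080 1.1480 -0.5820]
Step 3: x=[3.2475 7.6690 13.6577] v=[0.6293 1.5972 -0.8294]
Step 4: x=[3.4203 8.0511 13.4520] v=[0.8641 1.9106 -1.0283]
Step 5: x=[3.6415 8.4640 13.2183] v=[1.1062 2.0646 -1.1684]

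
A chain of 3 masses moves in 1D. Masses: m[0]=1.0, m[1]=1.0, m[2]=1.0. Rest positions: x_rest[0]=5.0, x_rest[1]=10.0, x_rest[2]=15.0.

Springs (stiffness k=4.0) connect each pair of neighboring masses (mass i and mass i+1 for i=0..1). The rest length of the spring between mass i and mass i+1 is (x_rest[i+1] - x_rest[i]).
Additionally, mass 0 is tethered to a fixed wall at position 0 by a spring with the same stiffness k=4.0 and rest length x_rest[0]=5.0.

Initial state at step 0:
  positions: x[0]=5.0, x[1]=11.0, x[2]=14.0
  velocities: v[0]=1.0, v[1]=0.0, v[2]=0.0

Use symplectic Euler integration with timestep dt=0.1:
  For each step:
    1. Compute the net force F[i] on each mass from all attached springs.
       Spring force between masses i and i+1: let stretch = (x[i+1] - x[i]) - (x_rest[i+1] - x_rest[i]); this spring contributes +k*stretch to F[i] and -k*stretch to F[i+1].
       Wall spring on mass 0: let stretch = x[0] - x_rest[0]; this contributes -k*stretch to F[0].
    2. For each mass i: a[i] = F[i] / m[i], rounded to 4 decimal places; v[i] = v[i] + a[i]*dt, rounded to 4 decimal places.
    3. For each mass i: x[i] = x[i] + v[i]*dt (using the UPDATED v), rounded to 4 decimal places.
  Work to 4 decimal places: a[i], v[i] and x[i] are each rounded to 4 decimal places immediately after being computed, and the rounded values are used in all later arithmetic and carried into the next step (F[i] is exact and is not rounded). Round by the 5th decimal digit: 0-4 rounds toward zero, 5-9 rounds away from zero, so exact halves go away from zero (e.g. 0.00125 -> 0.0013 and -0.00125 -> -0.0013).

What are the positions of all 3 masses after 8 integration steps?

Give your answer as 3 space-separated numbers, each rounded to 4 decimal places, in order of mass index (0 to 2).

Answer: 5.5466 9.1827 15.5954

Derivation:
Step 0: x=[5.0000 11.0000 14.0000] v=[1.0000 0.0000 0.0000]
Step 1: x=[5.1400 10.8800 14.0800] v=[1.4000 -1.2000 0.8000]
Step 2: x=[5.3040 10.6584 14.2320] v=[1.6400 -2.2160 1.5200]
Step 3: x=[5.4700 10.3656 14.4411] v=[1.6602 -2.9283 2.0906]
Step 4: x=[5.6130 10.0400 14.6871] v=[1.4304 -3.2563 2.4604]
Step 5: x=[5.7086 9.7232 14.9473] v=[0.9560 -3.1683 2.6016]
Step 6: x=[5.7364 9.4548 15.1985] v=[0.2784 -2.6845 2.5120]
Step 7: x=[5.6835 9.2674 15.4200] v=[-0.5288 -1.8744 2.2145]
Step 8: x=[5.5466 9.1827 15.5954] v=[-1.3686 -0.8469 1.7535]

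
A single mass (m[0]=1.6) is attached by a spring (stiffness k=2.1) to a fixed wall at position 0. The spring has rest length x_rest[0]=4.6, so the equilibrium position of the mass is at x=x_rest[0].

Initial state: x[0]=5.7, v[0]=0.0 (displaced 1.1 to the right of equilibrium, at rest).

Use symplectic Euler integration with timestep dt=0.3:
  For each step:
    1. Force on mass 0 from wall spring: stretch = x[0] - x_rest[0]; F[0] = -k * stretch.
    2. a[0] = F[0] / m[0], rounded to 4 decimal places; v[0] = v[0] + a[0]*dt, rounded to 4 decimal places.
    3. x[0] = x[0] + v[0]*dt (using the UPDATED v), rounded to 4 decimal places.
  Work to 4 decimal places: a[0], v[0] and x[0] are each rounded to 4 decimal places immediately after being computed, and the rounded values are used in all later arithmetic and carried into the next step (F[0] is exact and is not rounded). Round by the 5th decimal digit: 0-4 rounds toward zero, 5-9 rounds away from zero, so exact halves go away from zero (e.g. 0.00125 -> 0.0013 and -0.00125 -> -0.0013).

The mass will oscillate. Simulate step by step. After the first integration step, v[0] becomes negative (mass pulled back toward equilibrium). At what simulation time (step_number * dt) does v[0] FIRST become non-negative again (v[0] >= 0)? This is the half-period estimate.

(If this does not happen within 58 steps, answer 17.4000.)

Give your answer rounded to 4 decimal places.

Step 0: x=[5.7000] v=[0.0000]
Step 1: x=[5.5701] v=[-0.4331]
Step 2: x=[5.3256] v=[-0.8151]
Step 3: x=[4.9954] v=[-1.1008]
Step 4: x=[4.6185] v=[-1.2565]
Step 5: x=[4.2394] v=[-1.2638]
Step 6: x=[3.9029] v=[-1.1218]
Step 7: x=[3.6487] v=[-0.8473]
Step 8: x=[3.5069] v=[-0.4727]
Step 9: x=[3.4942] v=[-0.0423]
Step 10: x=[3.6121] v=[0.3931]
First v>=0 after going negative at step 10, time=3.0000

Answer: 3.0000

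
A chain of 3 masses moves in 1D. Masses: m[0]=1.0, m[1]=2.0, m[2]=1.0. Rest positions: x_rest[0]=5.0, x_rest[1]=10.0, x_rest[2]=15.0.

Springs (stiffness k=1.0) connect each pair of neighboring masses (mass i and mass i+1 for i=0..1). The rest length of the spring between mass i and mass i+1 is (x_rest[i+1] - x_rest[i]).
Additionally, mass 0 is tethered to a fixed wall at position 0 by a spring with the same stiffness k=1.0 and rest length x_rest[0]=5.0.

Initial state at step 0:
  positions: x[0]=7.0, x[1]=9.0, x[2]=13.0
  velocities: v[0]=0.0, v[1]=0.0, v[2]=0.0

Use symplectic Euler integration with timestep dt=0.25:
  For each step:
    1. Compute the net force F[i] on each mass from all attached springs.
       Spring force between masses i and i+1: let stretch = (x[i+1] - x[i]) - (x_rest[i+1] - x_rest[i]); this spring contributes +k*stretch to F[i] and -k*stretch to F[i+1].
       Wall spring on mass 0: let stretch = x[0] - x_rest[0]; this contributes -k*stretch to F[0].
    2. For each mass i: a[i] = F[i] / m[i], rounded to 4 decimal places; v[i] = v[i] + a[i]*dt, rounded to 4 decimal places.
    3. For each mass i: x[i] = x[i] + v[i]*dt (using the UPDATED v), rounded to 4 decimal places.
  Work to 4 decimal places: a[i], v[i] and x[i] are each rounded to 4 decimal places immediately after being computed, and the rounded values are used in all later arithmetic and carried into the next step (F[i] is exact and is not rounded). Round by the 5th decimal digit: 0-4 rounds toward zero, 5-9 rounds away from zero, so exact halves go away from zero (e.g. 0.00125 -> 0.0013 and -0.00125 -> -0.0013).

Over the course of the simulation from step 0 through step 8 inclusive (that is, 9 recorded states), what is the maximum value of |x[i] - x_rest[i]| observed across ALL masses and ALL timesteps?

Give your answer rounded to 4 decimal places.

Step 0: x=[7.0000 9.0000 13.0000] v=[0.0000 0.0000 0.0000]
Step 1: x=[6.6875 9.0625 13.0625] v=[-1.2500 0.2500 0.2500]
Step 2: x=[6.1055 9.1758 13.1875] v=[-2.3281 0.4531 0.5000]
Step 3: x=[5.3338 9.3185 13.3743] v=[-3.0869 0.5708 0.7471]
Step 4: x=[4.4778 9.4634 13.6201] v=[-3.4242 0.5797 0.9832]
Step 5: x=[3.6535 9.5824 13.9186] v=[-3.2973 0.4761 1.1940]
Step 6: x=[2.9714 9.6517 14.2586] v=[-2.7285 0.2770 1.3600]
Step 7: x=[2.5211 9.6562 14.6232] v=[-1.8013 0.0178 1.4583]
Step 8: x=[2.3592 9.5929 14.9899] v=[-0.6478 -0.2532 1.4666]
Max displacement = 2.6408

Answer: 2.6408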